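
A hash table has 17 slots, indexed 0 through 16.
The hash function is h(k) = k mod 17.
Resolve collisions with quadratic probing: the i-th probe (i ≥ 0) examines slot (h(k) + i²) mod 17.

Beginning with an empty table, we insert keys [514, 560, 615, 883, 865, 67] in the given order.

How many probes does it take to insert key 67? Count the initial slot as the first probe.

4

514 hashes to 4; slot 4 is free → place at 4.
560 hashes to 16; slot 16 is free → place at 16.
615 hashes to 3; slot 3 is free → place at 3.
883 hashes to 16; 16 taken → place at 0.
865 hashes to 15; slot 15 is free → place at 15.
67 hashes to 16; 16,0,3 taken → place at 8.
Table: [883, _, _, 615, 514, _, _, _, 67, _, _, _, _, _, _, 865, 560]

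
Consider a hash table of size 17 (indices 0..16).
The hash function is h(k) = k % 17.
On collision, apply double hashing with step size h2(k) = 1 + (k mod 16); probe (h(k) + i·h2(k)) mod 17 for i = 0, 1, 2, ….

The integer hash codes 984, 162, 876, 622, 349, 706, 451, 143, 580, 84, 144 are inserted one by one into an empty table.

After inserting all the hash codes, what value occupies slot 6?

349

Insert 984: h=15, slot 15 empty => index 15.
Insert 162: h=9, slot 9 empty => index 9.
Insert 876: h=9, h2=13, slot 9 occupied => index 5.
Insert 622: h=10, slot 10 empty => index 10.
Insert 349: h=9, h2=14, slot 9 occupied => index 6.
Insert 706: h=9, h2=3, slot 9 occupied => index 12.
Insert 451: h=9, h2=4, slot 9 occupied => index 13.
Insert 143: h=7, slot 7 empty => index 7.
Insert 580: h=2, slot 2 empty => index 2.
Insert 84: h=16, slot 16 empty => index 16.
Insert 144: h=8, slot 8 empty => index 8.
Table: [∅, ∅, 580, ∅, ∅, 876, 349, 143, 144, 162, 622, ∅, 706, 451, ∅, 984, 84]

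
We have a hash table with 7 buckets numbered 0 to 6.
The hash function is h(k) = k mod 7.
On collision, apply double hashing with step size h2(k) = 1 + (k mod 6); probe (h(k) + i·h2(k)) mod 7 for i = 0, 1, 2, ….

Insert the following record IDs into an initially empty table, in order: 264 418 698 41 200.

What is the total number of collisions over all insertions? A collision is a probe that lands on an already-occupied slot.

2

264: h=5 → slot 5
418: h=5, h2=5, probe 5,3 → slot 3
698: h=5, h2=3, probe 5,1 → slot 1
41: h=6 → slot 6
200: h=4 → slot 4
Table: [-, 698, -, 418, 200, 264, 41]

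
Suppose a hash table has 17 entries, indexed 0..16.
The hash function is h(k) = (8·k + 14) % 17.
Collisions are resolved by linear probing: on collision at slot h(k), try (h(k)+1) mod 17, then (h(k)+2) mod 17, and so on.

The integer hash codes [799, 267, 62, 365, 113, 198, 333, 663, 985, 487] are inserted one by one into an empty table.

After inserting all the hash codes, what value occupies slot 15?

799 hashes to 14; slot 14 is free → place at 14.
267 hashes to 8; slot 8 is free → place at 8.
62 hashes to 0; slot 0 is free → place at 0.
365 hashes to 10; slot 10 is free → place at 10.
113 hashes to 0; 0 taken → place at 1.
198 hashes to 0; 0,1 taken → place at 2.
333 hashes to 9; slot 9 is free → place at 9.
663 hashes to 14; 14 taken → place at 15.
985 hashes to 6; slot 6 is free → place at 6.
487 hashes to 0; 0,1,2 taken → place at 3.
Table: [62, 113, 198, 487, -, -, 985, -, 267, 333, 365, -, -, -, 799, 663, -]

663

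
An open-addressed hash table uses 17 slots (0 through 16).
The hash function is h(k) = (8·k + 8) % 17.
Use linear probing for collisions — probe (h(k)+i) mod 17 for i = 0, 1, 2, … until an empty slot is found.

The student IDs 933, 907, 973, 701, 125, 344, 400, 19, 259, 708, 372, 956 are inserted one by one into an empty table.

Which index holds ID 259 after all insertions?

933: h=9 → slot 9
907: h=5 → slot 5
973: h=6 → slot 6
701: h=6, probe 6,7 → slot 7
125: h=5, probe 5,6,7,8 → slot 8
344: h=6, probe 6,7,8,9,10 → slot 10
400: h=12 → slot 12
19: h=7, probe 7,8,9,10,11 → slot 11
259: h=6, probe 6,7,8,9,10,11,12,13 → slot 13
708: h=11, probe 11,12,13,14 → slot 14
372: h=9, probe 9,10,11,12,13,14,15 → slot 15
956: h=6, probe 6,7,8,9,10,11,12,13,14,15,16 → slot 16
Table: [-, -, -, -, -, 907, 973, 701, 125, 933, 344, 19, 400, 259, 708, 372, 956]

13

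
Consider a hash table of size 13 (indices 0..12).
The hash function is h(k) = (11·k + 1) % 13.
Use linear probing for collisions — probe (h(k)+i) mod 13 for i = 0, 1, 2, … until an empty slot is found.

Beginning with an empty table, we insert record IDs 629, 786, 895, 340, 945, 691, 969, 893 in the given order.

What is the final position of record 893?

12

Insert 629: h=4, slot 4 empty => index 4.
Insert 786: h=2, slot 2 empty => index 2.
Insert 895: h=5, slot 5 empty => index 5.
Insert 340: h=10, slot 10 empty => index 10.
Insert 945: h=9, slot 9 empty => index 9.
Insert 691: h=10, slot 10 occupied => index 11.
Insert 969: h=0, slot 0 empty => index 0.
Insert 893: h=9, slots 9,10,11 occupied => index 12.
Table: [969, ∅, 786, ∅, 629, 895, ∅, ∅, ∅, 945, 340, 691, 893]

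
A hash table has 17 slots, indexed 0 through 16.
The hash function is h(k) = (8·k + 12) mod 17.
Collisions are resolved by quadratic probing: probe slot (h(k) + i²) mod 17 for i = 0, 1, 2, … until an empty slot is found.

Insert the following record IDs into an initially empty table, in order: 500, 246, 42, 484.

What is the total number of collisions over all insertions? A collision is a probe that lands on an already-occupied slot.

3

500: h=0 => slot 0
246: h=8 => slot 8
42: h=8, probe 8,9 => slot 9
484: h=8, probe 8,9,12 => slot 12
Table: [500, —, —, —, —, —, —, —, 246, 42, —, —, 484, —, —, —, —]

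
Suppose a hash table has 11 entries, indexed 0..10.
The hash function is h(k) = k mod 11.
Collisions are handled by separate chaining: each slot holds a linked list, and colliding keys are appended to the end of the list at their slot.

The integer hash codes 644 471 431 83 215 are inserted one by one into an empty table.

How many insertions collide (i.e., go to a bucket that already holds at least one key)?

2

Insert 644: h=6, bucket 6 empty -> new chain.
Insert 471: h=9, bucket 9 empty -> new chain.
Insert 431: h=2, bucket 2 empty -> new chain.
Insert 83: h=6, bucket 6 nonempty -> append to chain.
Insert 215: h=6, bucket 6 nonempty -> append to chain.
Final buckets:
0: -
1: -
2: 431
3: -
4: -
5: -
6: 644 -> 83 -> 215
7: -
8: -
9: 471
10: -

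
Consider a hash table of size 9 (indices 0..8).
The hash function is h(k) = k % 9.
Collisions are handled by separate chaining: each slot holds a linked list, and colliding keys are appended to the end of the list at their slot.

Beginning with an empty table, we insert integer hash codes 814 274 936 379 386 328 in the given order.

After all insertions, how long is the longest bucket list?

Insert 814: h=4, bucket 4 empty → new chain.
Insert 274: h=4, bucket 4 nonempty → append to chain.
Insert 936: h=0, bucket 0 empty → new chain.
Insert 379: h=1, bucket 1 empty → new chain.
Insert 386: h=8, bucket 8 empty → new chain.
Insert 328: h=4, bucket 4 nonempty → append to chain.
Final buckets:
0: 936
1: 379
2: .
3: .
4: 814 -> 274 -> 328
5: .
6: .
7: .
8: 386

3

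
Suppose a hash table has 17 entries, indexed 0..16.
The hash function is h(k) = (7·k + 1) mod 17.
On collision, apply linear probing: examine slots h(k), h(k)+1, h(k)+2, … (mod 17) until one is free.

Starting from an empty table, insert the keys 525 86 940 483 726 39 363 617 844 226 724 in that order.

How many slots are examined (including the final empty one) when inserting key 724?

5

525 hashes to 4; slot 4 is free => place at 4.
86 hashes to 8; slot 8 is free => place at 8.
940 hashes to 2; slot 2 is free => place at 2.
483 hashes to 16; slot 16 is free => place at 16.
726 hashes to 0; slot 0 is free => place at 0.
39 hashes to 2; 2 taken => place at 3.
363 hashes to 9; slot 9 is free => place at 9.
617 hashes to 2; 2,3,4 taken => place at 5.
844 hashes to 10; slot 10 is free => place at 10.
226 hashes to 2; 2,3,4,5 taken => place at 6.
724 hashes to 3; 3,4,5,6 taken => place at 7.
Table: [726, -, 940, 39, 525, 617, 226, 724, 86, 363, 844, -, -, -, -, -, 483]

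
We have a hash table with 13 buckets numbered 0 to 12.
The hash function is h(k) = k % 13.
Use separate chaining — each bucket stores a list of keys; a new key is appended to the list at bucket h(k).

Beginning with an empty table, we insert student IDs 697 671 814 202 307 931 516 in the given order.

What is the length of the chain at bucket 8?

5

Insert 697: h=8, bucket 8 empty → new chain.
Insert 671: h=8, bucket 8 nonempty → append to chain.
Insert 814: h=8, bucket 8 nonempty → append to chain.
Insert 202: h=7, bucket 7 empty → new chain.
Insert 307: h=8, bucket 8 nonempty → append to chain.
Insert 931: h=8, bucket 8 nonempty → append to chain.
Insert 516: h=9, bucket 9 empty → new chain.
Final buckets:
0: .
1: .
2: .
3: .
4: .
5: .
6: .
7: 202
8: 697 -> 671 -> 814 -> 307 -> 931
9: 516
10: .
11: .
12: .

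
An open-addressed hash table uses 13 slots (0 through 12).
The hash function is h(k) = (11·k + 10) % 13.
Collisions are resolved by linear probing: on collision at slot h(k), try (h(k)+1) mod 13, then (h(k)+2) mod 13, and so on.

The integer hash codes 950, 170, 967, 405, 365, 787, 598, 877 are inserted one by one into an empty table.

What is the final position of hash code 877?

950 hashes to 8; slot 8 is free → place at 8.
170 hashes to 8; 8 taken → place at 9.
967 hashes to 0; slot 0 is free → place at 0.
405 hashes to 6; slot 6 is free → place at 6.
365 hashes to 8; 8,9 taken → place at 10.
787 hashes to 9; 9,10 taken → place at 11.
598 hashes to 10; 10,11 taken → place at 12.
877 hashes to 11; 11,12,0 taken → place at 1.
Table: [967, 877, -, -, -, -, 405, -, 950, 170, 365, 787, 598]

1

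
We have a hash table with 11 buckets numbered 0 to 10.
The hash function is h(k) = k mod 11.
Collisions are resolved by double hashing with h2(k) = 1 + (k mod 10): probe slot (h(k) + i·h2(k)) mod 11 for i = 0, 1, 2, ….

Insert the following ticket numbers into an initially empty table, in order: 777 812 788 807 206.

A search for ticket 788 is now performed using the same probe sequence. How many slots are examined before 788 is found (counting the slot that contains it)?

777: h=7 => slot 7
812: h=9 => slot 9
788: h=7, h2=9, probe 7,5 => slot 5
807: h=4 => slot 4
206: h=8 => slot 8
Table: [_, _, _, _, 807, 788, _, 777, 206, 812, _]
Lookup 788: h=7, h2=9, probe 7,5 → found at 5.

2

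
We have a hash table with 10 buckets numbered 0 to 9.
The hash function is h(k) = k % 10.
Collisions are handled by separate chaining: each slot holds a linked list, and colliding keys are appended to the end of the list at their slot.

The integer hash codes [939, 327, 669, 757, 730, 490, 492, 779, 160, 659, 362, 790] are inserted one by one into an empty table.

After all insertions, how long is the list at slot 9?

Insert 939: h=9, bucket 9 empty -> new chain.
Insert 327: h=7, bucket 7 empty -> new chain.
Insert 669: h=9, bucket 9 nonempty -> append to chain.
Insert 757: h=7, bucket 7 nonempty -> append to chain.
Insert 730: h=0, bucket 0 empty -> new chain.
Insert 490: h=0, bucket 0 nonempty -> append to chain.
Insert 492: h=2, bucket 2 empty -> new chain.
Insert 779: h=9, bucket 9 nonempty -> append to chain.
Insert 160: h=0, bucket 0 nonempty -> append to chain.
Insert 659: h=9, bucket 9 nonempty -> append to chain.
Insert 362: h=2, bucket 2 nonempty -> append to chain.
Insert 790: h=0, bucket 0 nonempty -> append to chain.
Final buckets:
0: 730 -> 490 -> 160 -> 790
1: .
2: 492 -> 362
3: .
4: .
5: .
6: .
7: 327 -> 757
8: .
9: 939 -> 669 -> 779 -> 659

4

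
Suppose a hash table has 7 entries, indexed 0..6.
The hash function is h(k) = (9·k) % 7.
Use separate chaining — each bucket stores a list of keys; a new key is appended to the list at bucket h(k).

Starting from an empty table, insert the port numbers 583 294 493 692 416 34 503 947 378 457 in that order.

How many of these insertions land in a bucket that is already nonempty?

6

583 -> bucket 4
294 -> bucket 0
493 -> bucket 6
692 -> bucket 5
416 -> bucket 6 (collision)
34 -> bucket 5 (collision)
503 -> bucket 5 (collision)
947 -> bucket 4 (collision)
378 -> bucket 0 (collision)
457 -> bucket 4 (collision)
Final buckets:
0: 294 -> 378
1: ∅
2: ∅
3: ∅
4: 583 -> 947 -> 457
5: 692 -> 34 -> 503
6: 493 -> 416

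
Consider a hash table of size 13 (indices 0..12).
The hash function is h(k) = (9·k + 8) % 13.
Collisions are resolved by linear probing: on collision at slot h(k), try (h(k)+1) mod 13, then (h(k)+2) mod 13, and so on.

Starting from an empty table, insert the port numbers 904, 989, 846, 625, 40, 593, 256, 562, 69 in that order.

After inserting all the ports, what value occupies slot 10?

904 hashes to 6; slot 6 is free -> place at 6.
989 hashes to 4; slot 4 is free -> place at 4.
846 hashes to 4; 4 taken -> place at 5.
625 hashes to 4; 4,5,6 taken -> place at 7.
40 hashes to 4; 4,5,6,7 taken -> place at 8.
593 hashes to 2; slot 2 is free -> place at 2.
256 hashes to 11; slot 11 is free -> place at 11.
562 hashes to 9; slot 9 is free -> place at 9.
69 hashes to 5; 5,6,7,8,9 taken -> place at 10.
Table: [∅, ∅, 593, ∅, 989, 846, 904, 625, 40, 562, 69, 256, ∅]

69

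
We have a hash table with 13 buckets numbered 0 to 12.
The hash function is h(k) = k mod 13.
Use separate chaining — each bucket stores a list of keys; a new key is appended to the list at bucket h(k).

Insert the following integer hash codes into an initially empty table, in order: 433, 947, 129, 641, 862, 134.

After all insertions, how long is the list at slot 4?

4

433 -> bucket 4
947 -> bucket 11
129 -> bucket 12
641 -> bucket 4 (collision)
862 -> bucket 4 (collision)
134 -> bucket 4 (collision)
Final buckets:
0: —
1: —
2: —
3: —
4: 433 -> 641 -> 862 -> 134
5: —
6: —
7: —
8: —
9: —
10: —
11: 947
12: 129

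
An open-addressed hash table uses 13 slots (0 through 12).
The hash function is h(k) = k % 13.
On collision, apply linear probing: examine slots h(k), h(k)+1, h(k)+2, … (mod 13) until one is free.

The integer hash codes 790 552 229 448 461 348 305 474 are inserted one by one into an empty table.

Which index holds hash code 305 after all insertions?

12

790 hashes to 10; slot 10 is free -> place at 10.
552 hashes to 6; slot 6 is free -> place at 6.
229 hashes to 8; slot 8 is free -> place at 8.
448 hashes to 6; 6 taken -> place at 7.
461 hashes to 6; 6,7,8 taken -> place at 9.
348 hashes to 10; 10 taken -> place at 11.
305 hashes to 6; 6,7,8,9,10,11 taken -> place at 12.
474 hashes to 6; 6,7,8,9,10,11,12 taken -> place at 0.
Table: [474, -, -, -, -, -, 552, 448, 229, 461, 790, 348, 305]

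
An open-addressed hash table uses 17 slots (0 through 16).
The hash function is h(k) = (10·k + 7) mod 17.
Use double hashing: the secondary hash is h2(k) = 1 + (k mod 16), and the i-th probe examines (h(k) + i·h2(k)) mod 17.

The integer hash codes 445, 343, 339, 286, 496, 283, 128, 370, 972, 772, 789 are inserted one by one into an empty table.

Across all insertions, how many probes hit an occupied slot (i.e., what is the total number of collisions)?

9

445: h=3 -> slot 3
343: h=3, h2=8, probe 3,11 -> slot 11
339: h=14 -> slot 14
286: h=11, h2=15, probe 11,9 -> slot 9
496: h=3, h2=1, probe 3,4 -> slot 4
283: h=15 -> slot 15
128: h=12 -> slot 12
370: h=1 -> slot 1
972: h=3, h2=13, probe 3,16 -> slot 16
772: h=9, h2=5, probe 9,14,2 -> slot 2
789: h=9, h2=6, probe 9,15,4,10 -> slot 10
Table: [., 370, 772, 445, 496, ., ., ., ., 286, 789, 343, 128, ., 339, 283, 972]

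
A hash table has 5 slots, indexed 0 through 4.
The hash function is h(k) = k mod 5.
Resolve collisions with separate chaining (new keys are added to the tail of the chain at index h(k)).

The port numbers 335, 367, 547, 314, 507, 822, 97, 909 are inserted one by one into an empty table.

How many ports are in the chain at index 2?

5

335 → bucket 0
367 → bucket 2
547 → bucket 2 (collision)
314 → bucket 4
507 → bucket 2 (collision)
822 → bucket 2 (collision)
97 → bucket 2 (collision)
909 → bucket 4 (collision)
Final buckets:
0: 335
1: .
2: 367 -> 547 -> 507 -> 822 -> 97
3: .
4: 314 -> 909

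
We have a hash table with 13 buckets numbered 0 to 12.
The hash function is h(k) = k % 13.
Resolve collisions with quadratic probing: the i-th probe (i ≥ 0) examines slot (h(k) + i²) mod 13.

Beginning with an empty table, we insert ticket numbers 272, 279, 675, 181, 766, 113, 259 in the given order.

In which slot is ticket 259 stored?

272: h=12 → slot 12
279: h=6 → slot 6
675: h=12, probe 12,0 → slot 0
181: h=12, probe 12,0,3 → slot 3
766: h=12, probe 12,0,3,8 → slot 8
113: h=9 → slot 9
259: h=12, probe 12,0,3,8,2 → slot 2
Table: [675, ∅, 259, 181, ∅, ∅, 279, ∅, 766, 113, ∅, ∅, 272]

2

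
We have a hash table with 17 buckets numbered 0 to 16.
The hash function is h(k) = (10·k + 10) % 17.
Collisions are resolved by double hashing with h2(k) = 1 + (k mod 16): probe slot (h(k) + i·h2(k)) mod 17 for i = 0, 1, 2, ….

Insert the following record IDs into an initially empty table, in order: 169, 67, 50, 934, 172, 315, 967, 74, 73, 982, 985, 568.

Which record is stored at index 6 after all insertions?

967

Insert 169: h=0, slot 0 empty => index 0.
Insert 67: h=0, h2=4, slot 0 occupied => index 4.
Insert 50: h=0, h2=3, slot 0 occupied => index 3.
Insert 934: h=0, h2=7, slot 0 occupied => index 7.
Insert 172: h=13, slot 13 empty => index 13.
Insert 315: h=15, slot 15 empty => index 15.
Insert 967: h=7, h2=8, slots 7,15 occupied => index 6.
Insert 74: h=2, slot 2 empty => index 2.
Insert 73: h=9, slot 9 empty => index 9.
Insert 982: h=4, h2=7, slot 4 occupied => index 11.
Insert 985: h=0, h2=10, slot 0 occupied => index 10.
Insert 568: h=12, slot 12 empty => index 12.
Table: [169, ∅, 74, 50, 67, ∅, 967, 934, ∅, 73, 985, 982, 568, 172, ∅, 315, ∅]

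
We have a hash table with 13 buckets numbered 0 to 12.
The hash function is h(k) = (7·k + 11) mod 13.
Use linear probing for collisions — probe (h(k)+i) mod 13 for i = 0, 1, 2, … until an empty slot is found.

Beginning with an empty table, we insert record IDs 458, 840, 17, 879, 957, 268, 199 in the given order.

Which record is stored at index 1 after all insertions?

199

458: h=6 => slot 6
840: h=2 => slot 2
17: h=0 => slot 0
879: h=2, probe 2,3 => slot 3
957: h=2, probe 2,3,4 => slot 4
268: h=2, probe 2,3,4,5 => slot 5
199: h=0, probe 0,1 => slot 1
Table: [17, 199, 840, 879, 957, 268, 458, ∅, ∅, ∅, ∅, ∅, ∅]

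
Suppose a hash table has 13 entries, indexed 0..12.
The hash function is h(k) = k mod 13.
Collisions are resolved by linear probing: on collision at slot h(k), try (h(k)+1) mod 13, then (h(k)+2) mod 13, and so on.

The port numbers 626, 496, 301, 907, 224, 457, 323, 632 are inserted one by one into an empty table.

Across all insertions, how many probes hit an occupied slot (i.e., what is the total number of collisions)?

9

Insert 626: h=2, slot 2 empty -> index 2.
Insert 496: h=2, slot 2 occupied -> index 3.
Insert 301: h=2, slots 2,3 occupied -> index 4.
Insert 907: h=10, slot 10 empty -> index 10.
Insert 224: h=3, slots 3,4 occupied -> index 5.
Insert 457: h=2, slots 2,3,4,5 occupied -> index 6.
Insert 323: h=11, slot 11 empty -> index 11.
Insert 632: h=8, slot 8 empty -> index 8.
Table: [∅, ∅, 626, 496, 301, 224, 457, ∅, 632, ∅, 907, 323, ∅]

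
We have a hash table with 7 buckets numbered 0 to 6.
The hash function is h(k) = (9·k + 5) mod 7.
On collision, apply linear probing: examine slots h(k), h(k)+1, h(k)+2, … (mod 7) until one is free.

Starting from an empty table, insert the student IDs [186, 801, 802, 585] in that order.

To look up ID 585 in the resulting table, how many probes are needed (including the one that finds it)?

3

Insert 186: h=6, slot 6 empty → index 6.
Insert 801: h=4, slot 4 empty → index 4.
Insert 802: h=6, slot 6 occupied → index 0.
Insert 585: h=6, slots 6,0 occupied → index 1.
Table: [802, 585, -, -, 801, -, 186]
Lookup 585: h=6, probe 6,0,1 → found at 1.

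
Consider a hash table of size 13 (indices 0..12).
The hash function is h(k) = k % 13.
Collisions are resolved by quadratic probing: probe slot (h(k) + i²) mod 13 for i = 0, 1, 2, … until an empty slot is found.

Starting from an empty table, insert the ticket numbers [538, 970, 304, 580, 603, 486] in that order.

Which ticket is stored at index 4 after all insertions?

486

538 hashes to 5; slot 5 is free -> place at 5.
970 hashes to 8; slot 8 is free -> place at 8.
304 hashes to 5; 5 taken -> place at 6.
580 hashes to 8; 8 taken -> place at 9.
603 hashes to 5; 5,6,9 taken -> place at 1.
486 hashes to 5; 5,6,9,1,8 taken -> place at 4.
Table: [-, 603, -, -, 486, 538, 304, -, 970, 580, -, -, -]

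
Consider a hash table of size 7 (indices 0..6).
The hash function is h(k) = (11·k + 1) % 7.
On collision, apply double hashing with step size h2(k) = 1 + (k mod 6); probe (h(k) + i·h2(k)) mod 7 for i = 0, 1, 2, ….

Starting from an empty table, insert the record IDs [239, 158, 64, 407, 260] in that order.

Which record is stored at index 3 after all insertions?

158

239 hashes to 5; slot 5 is free → place at 5.
158 hashes to 3; slot 3 is free → place at 3.
64 hashes to 5, h2=5; 5,3 taken → place at 1.
407 hashes to 5, h2=6; 5 taken → place at 4.
260 hashes to 5, h2=3; 5,1,4 taken → place at 0.
Table: [260, 64, —, 158, 407, 239, —]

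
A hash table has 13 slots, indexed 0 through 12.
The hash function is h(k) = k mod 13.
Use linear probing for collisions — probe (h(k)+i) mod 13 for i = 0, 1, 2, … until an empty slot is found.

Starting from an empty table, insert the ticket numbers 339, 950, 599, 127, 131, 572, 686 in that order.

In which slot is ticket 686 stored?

Insert 339: h=1, slot 1 empty -> index 1.
Insert 950: h=1, slot 1 occupied -> index 2.
Insert 599: h=1, slots 1,2 occupied -> index 3.
Insert 127: h=10, slot 10 empty -> index 10.
Insert 131: h=1, slots 1,2,3 occupied -> index 4.
Insert 572: h=0, slot 0 empty -> index 0.
Insert 686: h=10, slot 10 occupied -> index 11.
Table: [572, 339, 950, 599, 131, -, -, -, -, -, 127, 686, -]

11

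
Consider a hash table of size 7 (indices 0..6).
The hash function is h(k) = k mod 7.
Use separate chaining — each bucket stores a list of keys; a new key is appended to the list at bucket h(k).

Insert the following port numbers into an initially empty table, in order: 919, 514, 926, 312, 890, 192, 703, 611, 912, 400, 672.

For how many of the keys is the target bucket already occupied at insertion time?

6

Insert 919: h=2, bucket 2 empty → new chain.
Insert 514: h=3, bucket 3 empty → new chain.
Insert 926: h=2, bucket 2 nonempty → append to chain.
Insert 312: h=4, bucket 4 empty → new chain.
Insert 890: h=1, bucket 1 empty → new chain.
Insert 192: h=3, bucket 3 nonempty → append to chain.
Insert 703: h=3, bucket 3 nonempty → append to chain.
Insert 611: h=2, bucket 2 nonempty → append to chain.
Insert 912: h=2, bucket 2 nonempty → append to chain.
Insert 400: h=1, bucket 1 nonempty → append to chain.
Insert 672: h=0, bucket 0 empty → new chain.
Final buckets:
0: 672
1: 890 -> 400
2: 919 -> 926 -> 611 -> 912
3: 514 -> 192 -> 703
4: 312
5: ∅
6: ∅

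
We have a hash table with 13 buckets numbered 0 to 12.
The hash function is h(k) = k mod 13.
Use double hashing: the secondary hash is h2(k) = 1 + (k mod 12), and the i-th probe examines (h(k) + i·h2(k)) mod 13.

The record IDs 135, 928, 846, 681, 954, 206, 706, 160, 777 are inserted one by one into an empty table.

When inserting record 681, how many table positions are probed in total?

135: h=5 -> slot 5
928: h=5, h2=5, probe 5,10 -> slot 10
846: h=1 -> slot 1
681: h=5, h2=10, probe 5,2 -> slot 2
954: h=5, h2=7, probe 5,12 -> slot 12
206: h=11 -> slot 11
706: h=4 -> slot 4
160: h=4, h2=5, probe 4,9 -> slot 9
777: h=10, h2=10, probe 10,7 -> slot 7
Table: [-, 846, 681, -, 706, 135, -, 777, -, 160, 928, 206, 954]

2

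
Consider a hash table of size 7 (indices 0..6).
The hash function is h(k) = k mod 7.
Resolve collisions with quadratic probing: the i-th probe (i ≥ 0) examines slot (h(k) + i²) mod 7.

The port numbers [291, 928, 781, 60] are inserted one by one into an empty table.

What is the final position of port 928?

291: h=4 -> slot 4
928: h=4, probe 4,5 -> slot 5
781: h=4, probe 4,5,1 -> slot 1
60: h=4, probe 4,5,1,6 -> slot 6
Table: [_, 781, _, _, 291, 928, 60]

5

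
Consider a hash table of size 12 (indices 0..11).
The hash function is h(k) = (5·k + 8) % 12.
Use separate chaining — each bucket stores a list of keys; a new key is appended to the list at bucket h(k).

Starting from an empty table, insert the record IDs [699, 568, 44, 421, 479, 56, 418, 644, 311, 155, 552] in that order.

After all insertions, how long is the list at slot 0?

3

699 -> bucket 11
568 -> bucket 4
44 -> bucket 0
421 -> bucket 1
479 -> bucket 3
56 -> bucket 0 (collision)
418 -> bucket 10
644 -> bucket 0 (collision)
311 -> bucket 3 (collision)
155 -> bucket 3 (collision)
552 -> bucket 8
Final buckets:
0: 44 -> 56 -> 644
1: 421
2: ∅
3: 479 -> 311 -> 155
4: 568
5: ∅
6: ∅
7: ∅
8: 552
9: ∅
10: 418
11: 699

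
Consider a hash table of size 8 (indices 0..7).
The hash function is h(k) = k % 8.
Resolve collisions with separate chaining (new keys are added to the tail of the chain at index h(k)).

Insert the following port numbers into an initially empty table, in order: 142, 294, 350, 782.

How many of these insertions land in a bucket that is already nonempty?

142 → bucket 6
294 → bucket 6 (collision)
350 → bucket 6 (collision)
782 → bucket 6 (collision)
Final buckets:
0: —
1: —
2: —
3: —
4: —
5: —
6: 142 -> 294 -> 350 -> 782
7: —

3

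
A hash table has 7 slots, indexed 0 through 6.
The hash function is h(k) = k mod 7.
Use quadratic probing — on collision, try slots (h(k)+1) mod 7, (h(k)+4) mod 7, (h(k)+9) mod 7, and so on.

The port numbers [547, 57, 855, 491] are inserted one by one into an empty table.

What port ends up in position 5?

855

Insert 547: h=1, slot 1 empty → index 1.
Insert 57: h=1, slot 1 occupied → index 2.
Insert 855: h=1, slots 1,2 occupied → index 5.
Insert 491: h=1, slots 1,2,5 occupied → index 3.
Table: [., 547, 57, 491, ., 855, .]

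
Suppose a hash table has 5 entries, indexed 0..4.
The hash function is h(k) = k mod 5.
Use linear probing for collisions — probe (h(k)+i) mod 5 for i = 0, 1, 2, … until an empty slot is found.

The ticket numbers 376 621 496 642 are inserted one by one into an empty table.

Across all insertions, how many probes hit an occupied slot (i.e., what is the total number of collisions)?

376: h=1 => slot 1
621: h=1, probe 1,2 => slot 2
496: h=1, probe 1,2,3 => slot 3
642: h=2, probe 2,3,4 => slot 4
Table: [_, 376, 621, 496, 642]

5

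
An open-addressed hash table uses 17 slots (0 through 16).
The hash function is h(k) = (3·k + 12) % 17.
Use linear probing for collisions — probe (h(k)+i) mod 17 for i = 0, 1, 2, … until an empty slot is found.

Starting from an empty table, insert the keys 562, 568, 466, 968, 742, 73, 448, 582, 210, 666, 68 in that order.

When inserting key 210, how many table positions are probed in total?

2

Insert 562: h=15, slot 15 empty → index 15.
Insert 568: h=16, slot 16 empty → index 16.
Insert 466: h=16, slot 16 occupied → index 0.
Insert 968: h=9, slot 9 empty → index 9.
Insert 742: h=11, slot 11 empty → index 11.
Insert 73: h=10, slot 10 empty → index 10.
Insert 448: h=13, slot 13 empty → index 13.
Insert 582: h=7, slot 7 empty → index 7.
Insert 210: h=13, slot 13 occupied → index 14.
Insert 666: h=4, slot 4 empty → index 4.
Insert 68: h=12, slot 12 empty → index 12.
Table: [466, _, _, _, 666, _, _, 582, _, 968, 73, 742, 68, 448, 210, 562, 568]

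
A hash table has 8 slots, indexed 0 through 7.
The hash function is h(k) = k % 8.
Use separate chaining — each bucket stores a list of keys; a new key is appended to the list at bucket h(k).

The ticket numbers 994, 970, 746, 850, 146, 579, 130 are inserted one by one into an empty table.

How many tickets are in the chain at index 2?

6

Insert 994: h=2, bucket 2 empty → new chain.
Insert 970: h=2, bucket 2 nonempty → append to chain.
Insert 746: h=2, bucket 2 nonempty → append to chain.
Insert 850: h=2, bucket 2 nonempty → append to chain.
Insert 146: h=2, bucket 2 nonempty → append to chain.
Insert 579: h=3, bucket 3 empty → new chain.
Insert 130: h=2, bucket 2 nonempty → append to chain.
Final buckets:
0: ∅
1: ∅
2: 994 -> 970 -> 746 -> 850 -> 146 -> 130
3: 579
4: ∅
5: ∅
6: ∅
7: ∅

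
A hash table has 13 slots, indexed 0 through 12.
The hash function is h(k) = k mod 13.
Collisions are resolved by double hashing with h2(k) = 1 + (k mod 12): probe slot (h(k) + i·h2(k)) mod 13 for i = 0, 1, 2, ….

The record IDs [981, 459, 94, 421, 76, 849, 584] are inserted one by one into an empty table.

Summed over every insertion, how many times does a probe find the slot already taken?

981: h=6 -> slot 6
459: h=4 -> slot 4
94: h=3 -> slot 3
421: h=5 -> slot 5
76: h=11 -> slot 11
849: h=4, h2=10, probe 4,1 -> slot 1
584: h=12 -> slot 12
Table: [_, 849, _, 94, 459, 421, 981, _, _, _, _, 76, 584]

1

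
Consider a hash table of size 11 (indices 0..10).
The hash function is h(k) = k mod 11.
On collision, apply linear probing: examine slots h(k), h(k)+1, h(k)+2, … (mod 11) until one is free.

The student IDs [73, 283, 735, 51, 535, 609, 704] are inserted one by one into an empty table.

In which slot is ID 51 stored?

10

73: h=7 => slot 7
283: h=8 => slot 8
735: h=9 => slot 9
51: h=7, probe 7,8,9,10 => slot 10
535: h=7, probe 7,8,9,10,0 => slot 0
609: h=4 => slot 4
704: h=0, probe 0,1 => slot 1
Table: [535, 704, —, —, 609, —, —, 73, 283, 735, 51]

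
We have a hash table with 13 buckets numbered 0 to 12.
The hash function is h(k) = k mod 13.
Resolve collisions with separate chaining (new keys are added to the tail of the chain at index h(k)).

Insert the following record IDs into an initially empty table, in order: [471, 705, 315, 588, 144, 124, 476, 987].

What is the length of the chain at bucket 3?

471 -> bucket 3
705 -> bucket 3 (collision)
315 -> bucket 3 (collision)
588 -> bucket 3 (collision)
144 -> bucket 1
124 -> bucket 7
476 -> bucket 8
987 -> bucket 12
Final buckets:
0: _
1: 144
2: _
3: 471 -> 705 -> 315 -> 588
4: _
5: _
6: _
7: 124
8: 476
9: _
10: _
11: _
12: 987

4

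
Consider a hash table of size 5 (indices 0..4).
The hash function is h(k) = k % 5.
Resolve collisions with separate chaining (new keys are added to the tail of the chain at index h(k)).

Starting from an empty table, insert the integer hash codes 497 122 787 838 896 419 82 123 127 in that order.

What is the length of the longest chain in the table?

497 → bucket 2
122 → bucket 2 (collision)
787 → bucket 2 (collision)
838 → bucket 3
896 → bucket 1
419 → bucket 4
82 → bucket 2 (collision)
123 → bucket 3 (collision)
127 → bucket 2 (collision)
Final buckets:
0: -
1: 896
2: 497 -> 122 -> 787 -> 82 -> 127
3: 838 -> 123
4: 419

5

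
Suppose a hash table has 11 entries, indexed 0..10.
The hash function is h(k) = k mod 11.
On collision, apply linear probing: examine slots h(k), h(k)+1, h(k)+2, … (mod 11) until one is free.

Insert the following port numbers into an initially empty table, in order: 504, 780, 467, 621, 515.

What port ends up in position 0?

515

Insert 504: h=9, slot 9 empty → index 9.
Insert 780: h=10, slot 10 empty → index 10.
Insert 467: h=5, slot 5 empty → index 5.
Insert 621: h=5, slot 5 occupied → index 6.
Insert 515: h=9, slots 9,10 occupied → index 0.
Table: [515, ∅, ∅, ∅, ∅, 467, 621, ∅, ∅, 504, 780]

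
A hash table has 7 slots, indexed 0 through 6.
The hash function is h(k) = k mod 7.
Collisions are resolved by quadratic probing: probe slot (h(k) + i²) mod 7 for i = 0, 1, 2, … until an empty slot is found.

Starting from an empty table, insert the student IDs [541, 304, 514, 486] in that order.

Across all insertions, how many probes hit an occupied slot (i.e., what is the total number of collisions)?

3

541 hashes to 2; slot 2 is free -> place at 2.
304 hashes to 3; slot 3 is free -> place at 3.
514 hashes to 3; 3 taken -> place at 4.
486 hashes to 3; 3,4 taken -> place at 0.
Table: [486, ., 541, 304, 514, ., .]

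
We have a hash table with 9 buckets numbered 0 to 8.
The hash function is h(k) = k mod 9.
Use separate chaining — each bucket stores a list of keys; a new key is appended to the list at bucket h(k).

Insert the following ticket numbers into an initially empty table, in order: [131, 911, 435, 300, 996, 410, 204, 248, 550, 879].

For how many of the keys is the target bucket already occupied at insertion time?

Insert 131: h=5, bucket 5 empty -> new chain.
Insert 911: h=2, bucket 2 empty -> new chain.
Insert 435: h=3, bucket 3 empty -> new chain.
Insert 300: h=3, bucket 3 nonempty -> append to chain.
Insert 996: h=6, bucket 6 empty -> new chain.
Insert 410: h=5, bucket 5 nonempty -> append to chain.
Insert 204: h=6, bucket 6 nonempty -> append to chain.
Insert 248: h=5, bucket 5 nonempty -> append to chain.
Insert 550: h=1, bucket 1 empty -> new chain.
Insert 879: h=6, bucket 6 nonempty -> append to chain.
Final buckets:
0: _
1: 550
2: 911
3: 435 -> 300
4: _
5: 131 -> 410 -> 248
6: 996 -> 204 -> 879
7: _
8: _

5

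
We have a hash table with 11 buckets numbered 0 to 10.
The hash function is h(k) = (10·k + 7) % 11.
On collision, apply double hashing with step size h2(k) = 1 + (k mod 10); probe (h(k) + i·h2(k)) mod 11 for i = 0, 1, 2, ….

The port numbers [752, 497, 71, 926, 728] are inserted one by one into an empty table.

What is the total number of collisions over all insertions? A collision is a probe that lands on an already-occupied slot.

Insert 752: h=3, slot 3 empty → index 3.
Insert 497: h=5, slot 5 empty → index 5.
Insert 71: h=2, slot 2 empty → index 2.
Insert 926: h=5, h2=7, slot 5 occupied → index 1.
Insert 728: h=5, h2=9, slots 5,3,1 occupied → index 10.
Table: [∅, 926, 71, 752, ∅, 497, ∅, ∅, ∅, ∅, 728]

4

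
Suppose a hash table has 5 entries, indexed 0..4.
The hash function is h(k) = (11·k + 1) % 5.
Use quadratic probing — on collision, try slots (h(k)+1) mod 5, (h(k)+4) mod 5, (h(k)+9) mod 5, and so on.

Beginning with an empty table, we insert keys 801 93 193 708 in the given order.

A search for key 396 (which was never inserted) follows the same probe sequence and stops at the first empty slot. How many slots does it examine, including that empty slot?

3

801: h=2 => slot 2
93: h=4 => slot 4
193: h=4, probe 4,0 => slot 0
708: h=4, probe 4,0,3 => slot 3
Table: [193, -, 801, 708, 93]
Lookup 396: h=2, probe 2,3,1 → slot 1 empty, not found.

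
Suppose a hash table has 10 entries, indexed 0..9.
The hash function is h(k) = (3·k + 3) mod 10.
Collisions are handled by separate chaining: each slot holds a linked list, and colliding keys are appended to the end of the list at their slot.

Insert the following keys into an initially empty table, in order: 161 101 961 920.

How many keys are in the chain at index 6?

3

161 → bucket 6
101 → bucket 6 (collision)
961 → bucket 6 (collision)
920 → bucket 3
Final buckets:
0: —
1: —
2: —
3: 920
4: —
5: —
6: 161 -> 101 -> 961
7: —
8: —
9: —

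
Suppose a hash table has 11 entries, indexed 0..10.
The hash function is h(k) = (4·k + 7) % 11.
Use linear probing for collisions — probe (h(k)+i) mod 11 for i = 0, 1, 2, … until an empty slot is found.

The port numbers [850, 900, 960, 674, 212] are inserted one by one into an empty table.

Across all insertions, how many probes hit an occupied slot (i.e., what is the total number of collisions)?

8

850: h=8 -> slot 8
900: h=10 -> slot 10
960: h=8, probe 8,9 -> slot 9
674: h=8, probe 8,9,10,0 -> slot 0
212: h=8, probe 8,9,10,0,1 -> slot 1
Table: [674, 212, -, -, -, -, -, -, 850, 960, 900]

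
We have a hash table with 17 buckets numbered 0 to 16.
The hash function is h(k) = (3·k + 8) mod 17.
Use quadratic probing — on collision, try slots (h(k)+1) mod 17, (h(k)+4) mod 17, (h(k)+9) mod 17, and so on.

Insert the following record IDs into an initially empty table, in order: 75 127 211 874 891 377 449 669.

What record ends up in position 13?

211

75: h=12 → slot 12
127: h=15 → slot 15
211: h=12, probe 12,13 → slot 13
874: h=12, probe 12,13,16 → slot 16
891: h=12, probe 12,13,16,4 → slot 4
377: h=0 → slot 0
449: h=12, probe 12,13,16,4,11 → slot 11
669: h=9 → slot 9
Table: [377, -, -, -, 891, -, -, -, -, 669, -, 449, 75, 211, -, 127, 874]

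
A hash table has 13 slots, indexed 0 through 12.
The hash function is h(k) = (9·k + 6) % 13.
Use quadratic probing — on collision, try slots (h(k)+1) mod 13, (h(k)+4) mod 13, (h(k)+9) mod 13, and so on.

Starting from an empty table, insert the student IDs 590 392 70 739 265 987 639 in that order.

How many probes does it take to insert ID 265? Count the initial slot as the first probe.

590: h=12 → slot 12
392: h=11 → slot 11
70: h=12, probe 12,0 → slot 0
739: h=1 → slot 1
265: h=12, probe 12,0,3 → slot 3
987: h=10 → slot 10
639: h=11, probe 11,12,2 → slot 2
Table: [70, 739, 639, 265, _, _, _, _, _, _, 987, 392, 590]

3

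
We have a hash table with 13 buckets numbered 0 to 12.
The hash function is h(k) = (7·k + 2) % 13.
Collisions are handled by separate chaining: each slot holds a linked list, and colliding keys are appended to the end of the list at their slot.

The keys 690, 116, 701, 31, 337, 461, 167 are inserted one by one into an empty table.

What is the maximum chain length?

690 → bucket 9
116 → bucket 8
701 → bucket 8 (collision)
31 → bucket 11
337 → bucket 8 (collision)
461 → bucket 5
167 → bucket 1
Final buckets:
0: _
1: 167
2: _
3: _
4: _
5: 461
6: _
7: _
8: 116 -> 701 -> 337
9: 690
10: _
11: 31
12: _

3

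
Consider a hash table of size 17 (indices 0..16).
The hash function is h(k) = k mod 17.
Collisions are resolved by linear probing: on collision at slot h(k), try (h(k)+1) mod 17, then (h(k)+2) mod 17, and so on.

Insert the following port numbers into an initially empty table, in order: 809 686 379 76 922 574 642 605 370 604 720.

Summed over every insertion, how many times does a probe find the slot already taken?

5

809: h=10 -> slot 10
686: h=6 -> slot 6
379: h=5 -> slot 5
76: h=8 -> slot 8
922: h=4 -> slot 4
574: h=13 -> slot 13
642: h=13, probe 13,14 -> slot 14
605: h=10, probe 10,11 -> slot 11
370: h=13, probe 13,14,15 -> slot 15
604: h=9 -> slot 9
720: h=6, probe 6,7 -> slot 7
Table: [—, —, —, —, 922, 379, 686, 720, 76, 604, 809, 605, —, 574, 642, 370, —]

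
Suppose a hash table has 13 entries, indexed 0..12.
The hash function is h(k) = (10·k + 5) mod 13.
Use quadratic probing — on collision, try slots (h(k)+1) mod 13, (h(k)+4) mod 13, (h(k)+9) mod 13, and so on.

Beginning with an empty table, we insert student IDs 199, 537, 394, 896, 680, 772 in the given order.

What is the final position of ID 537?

7

199: h=6 -> slot 6
537: h=6, probe 6,7 -> slot 7
394: h=6, probe 6,7,10 -> slot 10
896: h=8 -> slot 8
680: h=6, probe 6,7,10,2 -> slot 2
772: h=3 -> slot 3
Table: [∅, ∅, 680, 772, ∅, ∅, 199, 537, 896, ∅, 394, ∅, ∅]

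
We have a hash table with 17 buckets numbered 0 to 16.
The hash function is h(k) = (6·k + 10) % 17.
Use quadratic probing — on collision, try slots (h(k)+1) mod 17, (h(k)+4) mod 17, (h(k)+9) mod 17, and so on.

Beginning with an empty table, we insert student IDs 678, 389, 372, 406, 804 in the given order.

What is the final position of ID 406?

Insert 678: h=15, slot 15 empty → index 15.
Insert 389: h=15, slot 15 occupied → index 16.
Insert 372: h=15, slots 15,16 occupied → index 2.
Insert 406: h=15, slots 15,16,2 occupied → index 7.
Insert 804: h=6, slot 6 empty → index 6.
Table: [∅, ∅, 372, ∅, ∅, ∅, 804, 406, ∅, ∅, ∅, ∅, ∅, ∅, ∅, 678, 389]

7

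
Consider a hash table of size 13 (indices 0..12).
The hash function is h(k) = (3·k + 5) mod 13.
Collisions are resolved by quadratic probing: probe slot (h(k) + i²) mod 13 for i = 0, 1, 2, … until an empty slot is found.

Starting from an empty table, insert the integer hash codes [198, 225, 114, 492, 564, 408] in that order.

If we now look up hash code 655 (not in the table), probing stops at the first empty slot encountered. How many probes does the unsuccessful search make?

3

198: h=1 -> slot 1
225: h=4 -> slot 4
114: h=9 -> slot 9
492: h=12 -> slot 12
564: h=7 -> slot 7
408: h=7, probe 7,8 -> slot 8
Table: [_, 198, _, _, 225, _, _, 564, 408, 114, _, _, 492]
Lookup 655: h=7, probe 7,8,11 → slot 11 empty, not found.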